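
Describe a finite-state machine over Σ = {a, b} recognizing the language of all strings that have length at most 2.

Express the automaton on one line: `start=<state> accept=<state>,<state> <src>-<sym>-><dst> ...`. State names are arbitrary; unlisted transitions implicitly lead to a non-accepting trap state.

start=q0 accept=q0,q1,q2 q0-a->q1 q0-b->q1 q1-a->q2 q1-b->q2 q2-a->q3 q2-b->q3 q3-a->q3 q3-b->q3

Count input length up to 3: every symbol moves from q0 toward q3, which means 'more than 2' and absorbs. Accept from {q0, q1, q2}.
        a   b  
>* q0   q1  q1 
 * q1   q2  q2 
 * q2   q3  q3 
   q3   q3  q3 
(> = start, * = accepting)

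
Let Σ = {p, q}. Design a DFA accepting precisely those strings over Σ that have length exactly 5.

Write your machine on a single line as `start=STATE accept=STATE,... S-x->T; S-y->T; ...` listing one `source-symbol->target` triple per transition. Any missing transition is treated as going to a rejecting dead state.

We only need to distinguish lengths 0, 1, …, 5, and '>5'. Chain A → B → C → D → E → F → G on every symbol, with G looping. Accepting states: {F}.
A 7-state machine:
       p  q 
>  A   B  B 
   B   C  C 
   C   D  D 
   D   E  E 
   E   F  F 
 * F   G  G 
   G   G  G 
(> = start, * = accepting)

start=A; accept=F; A-p->B; A-q->B; B-p->C; B-q->C; C-p->D; C-q->D; D-p->E; D-q->E; E-p->F; E-q->F; F-p->G; F-q->G; G-p->G; G-q->G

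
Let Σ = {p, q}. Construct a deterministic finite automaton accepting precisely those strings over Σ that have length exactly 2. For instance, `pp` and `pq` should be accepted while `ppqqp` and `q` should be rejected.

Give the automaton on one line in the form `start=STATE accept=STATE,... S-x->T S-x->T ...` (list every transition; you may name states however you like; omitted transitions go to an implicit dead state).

start=S0 accept=S2 S0-p->S1 S0-q->S1 S1-p->S2 S1-q->S2 S2-p->S3 S2-q->S3 S3-p->S3 S3-q->S3

We only need to distinguish lengths 0, 1, …, 2, and '>2'. Chain S0 → S1 → S2 → S3 on every symbol, with S3 looping. Accepting states: {S2}.
        p   q  
>  S0   S1  S1 
   S1   S2  S2 
 * S2   S3  S3 
   S3   S3  S3 
(> = start, * = accepting)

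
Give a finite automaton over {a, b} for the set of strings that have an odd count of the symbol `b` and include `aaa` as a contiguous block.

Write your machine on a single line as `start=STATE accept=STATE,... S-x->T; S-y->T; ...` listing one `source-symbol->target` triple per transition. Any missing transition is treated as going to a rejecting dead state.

Run two small machines in parallel and take their product. One (2 states) tracks the count of `b`s modulo 2; the other (4 states) tracks whether and how much of `aaa` has been seen. Each combined state is a pair, one component from each; accept when both components accept.
With 8 states:
        a   b  
>  q0   q1  q2 
   q1   q3  q2 
   q2   q4  q0 
   q3   q5  q2 
   q4   q6  q0 
   q5   q5  q7 
   q6   q7  q0 
 * q7   q7  q5 
(> = start, * = accepting)

start=q0; accept=q7; q0-a->q1; q0-b->q2; q1-a->q3; q1-b->q2; q2-a->q4; q2-b->q0; q3-a->q5; q3-b->q2; q4-a->q6; q4-b->q0; q5-a->q5; q5-b->q7; q6-a->q7; q6-b->q0; q7-a->q7; q7-b->q5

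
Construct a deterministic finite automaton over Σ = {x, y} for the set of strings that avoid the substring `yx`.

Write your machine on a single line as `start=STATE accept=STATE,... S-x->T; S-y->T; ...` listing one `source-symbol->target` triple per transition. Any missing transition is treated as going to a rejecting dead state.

start=S0; accept=S0,S1; S0-x->S0; S0-y->S1; S1-x->S2; S1-y->S1; S2-x->S2; S2-y->S2

Track partial matches of the forbidden pattern `yx`. State S2 is a dead state reached once `yx` has occurred; every other state accepts. S0 means no part of `yx` is currently matched.
3 states suffice.
        x   y  
>* S0   S0  S1 
 * S1   S2  S1 
   S2   S2  S2 
(> = start, * = accepting)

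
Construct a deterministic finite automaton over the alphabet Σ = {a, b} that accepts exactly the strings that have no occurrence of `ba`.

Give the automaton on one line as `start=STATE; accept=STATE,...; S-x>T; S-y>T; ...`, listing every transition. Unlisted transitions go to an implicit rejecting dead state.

Track partial matches of the forbidden pattern `ba`. State q2 is a dead state reached once `ba` has occurred; every other state accepts. q0 means no part of `ba` is currently matched.
A 3-state machine:
        a   b  
>* q0   q0  q1 
 * q1   q2  q1 
   q2   q2  q2 
(> = start, * = accepting)

start=q0; accept=q0,q1; q0-a>q0; q0-b>q1; q1-a>q2; q1-b>q1; q2-a>q2; q2-b>q2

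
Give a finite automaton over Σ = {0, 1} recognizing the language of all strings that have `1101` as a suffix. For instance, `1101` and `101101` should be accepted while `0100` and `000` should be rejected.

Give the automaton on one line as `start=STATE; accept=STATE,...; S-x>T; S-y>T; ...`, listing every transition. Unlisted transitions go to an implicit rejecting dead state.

Let each state record the length of the longest suffix of the input read so far that is also a prefix of `1101`. S1 means the last symbol is `1`; S2 means the last 2 symbols are `11`; S3 means the last 3 symbols are `110`; S4 means the last 4 symbols are `1101`. Accept only at S4, where the string currently ends in `1101`.
5 states suffice.
        0   1  
>  S0   S0  S1 
   S1   S0  S2 
   S2   S3  S2 
   S3   S0  S4 
 * S4   S0  S2 
(> = start, * = accepting)

start=S0; accept=S4; S0-0>S0; S0-1>S1; S1-0>S0; S1-1>S2; S2-0>S3; S2-1>S2; S3-0>S0; S3-1>S4; S4-0>S0; S4-1>S2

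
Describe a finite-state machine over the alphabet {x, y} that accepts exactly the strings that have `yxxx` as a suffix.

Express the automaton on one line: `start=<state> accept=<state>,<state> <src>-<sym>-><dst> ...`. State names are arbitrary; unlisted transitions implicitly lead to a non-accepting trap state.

Remember how much of `yxxx` the current input suffix matches. State q0 means no match yet; q1 means the last symbol is `y`; q2 means the last 2 symbols are `yx`; q3 means the last 3 symbols are `yxx`; q4 means the last 4 symbols are `yxxx`. Only q4 accepts. On a mismatch, fall back to the longest proper suffix that is still a prefix of `yxxx`.
With 5 states:
        x   y  
>  q0   q0  q1 
   q1   q2  q1 
   q2   q3  q1 
   q3   q4  q1 
 * q4   q0  q1 
(> = start, * = accepting)

start=q0 accept=q4 q0-x->q0 q0-y->q1 q1-x->q2 q1-y->q1 q2-x->q3 q2-y->q1 q3-x->q4 q3-y->q1 q4-x->q0 q4-y->q1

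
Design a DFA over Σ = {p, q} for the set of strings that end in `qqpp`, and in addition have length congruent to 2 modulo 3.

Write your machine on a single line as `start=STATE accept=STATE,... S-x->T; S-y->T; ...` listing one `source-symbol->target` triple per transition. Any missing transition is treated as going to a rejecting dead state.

start=s0; accept=s13; s0-p->s1; s0-q->s2; s1-p->s3; s1-q->s4; s2-p->s3; s2-q->s5; s3-p->s0; s3-q->s6; s4-p->s0; s4-q->s7; s5-p->s8; s5-q->s7; s6-p->s1; s6-q->s9; s7-p->s10; s7-q->s9; s8-p->s11; s8-q->s2; s9-p->s12; s9-q->s5; s10-p->s13; s10-q->s4; s11-p->s3; s11-q->s4; s12-p->s14; s12-q->s6; s13-p->s0; s13-q->s6; s14-p->s1; s14-q->s2

Build one automaton per condition and run them in lockstep. The first has 5 states tracking how much of the suffix `qqpp` has currently been matched; the second has 3 states tracking the input length modulo 3. A product state is a pair (one from each), accepting exactly when both do.
A 15-state machine:
          p    q  
>  s0     s1   s2 
   s1     s3   s4 
   s2     s3   s5 
   s3     s0   s6 
   s4     s0   s7 
   s5     s8   s7 
   s6     s1   s9 
   s7    s10   s9 
   s8    s11   s2 
   s9    s12   s5 
   s10   s13   s4 
   s11    s3   s4 
   s12   s14   s6 
 * s13    s0   s6 
   s14    s1   s2 
(> = start, * = accepting)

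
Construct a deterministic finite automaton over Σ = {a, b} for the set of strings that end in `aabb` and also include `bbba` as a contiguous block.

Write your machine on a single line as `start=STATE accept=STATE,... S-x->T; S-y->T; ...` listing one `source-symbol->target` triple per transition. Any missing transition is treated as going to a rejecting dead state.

start=S0; accept=S12; S0-a->S1; S0-b->S2; S1-a->S3; S1-b->S2; S2-a->S1; S2-b->S4; S3-a->S3; S3-b->S5; S4-a->S1; S4-b->S6; S5-a->S1; S5-b->S7; S6-a->S8; S6-b->S6; S7-a->S1; S7-b->S6; S8-a->S9; S8-b->S10; S9-a->S9; S9-b->S11; S10-a->S8; S10-b->S10; S11-a->S8; S11-b->S12; S12-a->S8; S12-b->S10

Handle the two conditions separately and then intersect. The first has 5 states tracking how much of the suffix `aabb` has currently been matched; the second has 5 states tracking whether and how much of `bbba` has been seen. A product state is a pair (one from each), accepting exactly when both do.
          a    b  
>  S0     S1   S2 
   S1     S3   S2 
   S2     S1   S4 
   S3     S3   S5 
   S4     S1   S6 
   S5     S1   S7 
   S6     S8   S6 
   S7     S1   S6 
   S8     S9  S10 
   S9     S9  S11 
   S10    S8  S10 
   S11    S8  S12 
 * S12    S8  S10 
(> = start, * = accepting)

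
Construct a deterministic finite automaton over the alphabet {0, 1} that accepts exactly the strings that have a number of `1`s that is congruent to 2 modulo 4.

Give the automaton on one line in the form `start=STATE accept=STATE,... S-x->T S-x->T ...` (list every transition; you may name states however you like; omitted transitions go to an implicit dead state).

Keep the running count of `1`s modulo 4: each `1` advances along the cycle q0 → q1 → q2 → q3 → q0 while other symbols loop. Accept at q2.
4 states suffice.
        0   1  
>  q0   q0  q1 
   q1   q1  q2 
 * q2   q2  q3 
   q3   q3  q0 
(> = start, * = accepting)

start=q0 accept=q2 q0-0->q0 q0-1->q1 q1-0->q1 q1-1->q2 q2-0->q2 q2-1->q3 q3-0->q3 q3-1->q0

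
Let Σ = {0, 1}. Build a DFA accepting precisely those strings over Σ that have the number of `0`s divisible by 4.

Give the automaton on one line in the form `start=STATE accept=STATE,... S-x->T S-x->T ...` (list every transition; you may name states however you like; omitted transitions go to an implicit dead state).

Keep the running count of `0`s modulo 4: each `0` advances along the cycle q0 → q1 → q2 → q3 → q0 while other symbols loop. Accept at q0.
        0   1  
>* q0   q1  q0 
   q1   q2  q1 
   q2   q3  q2 
   q3   q0  q3 
(> = start, * = accepting)

start=q0 accept=q0 q0-0->q1 q0-1->q0 q1-0->q2 q1-1->q1 q2-0->q3 q2-1->q2 q3-0->q0 q3-1->q3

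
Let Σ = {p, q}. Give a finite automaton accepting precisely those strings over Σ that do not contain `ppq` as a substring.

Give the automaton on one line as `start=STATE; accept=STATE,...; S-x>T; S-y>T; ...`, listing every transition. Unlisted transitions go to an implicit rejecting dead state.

start=s0; accept=s0,s1,s2; s0-p>s1; s0-q>s0; s1-p>s2; s1-q>s0; s2-p>s2; s2-q>s3; s3-p>s3; s3-q>s3

Track partial matches of the forbidden pattern `ppq`. State s3 is a dead state reached once `ppq` has occurred; every other state accepts. s0 means no part of `ppq` is currently matched.
        p   q  
>* s0   s1  s0 
 * s1   s2  s0 
 * s2   s2  s3 
   s3   s3  s3 
(> = start, * = accepting)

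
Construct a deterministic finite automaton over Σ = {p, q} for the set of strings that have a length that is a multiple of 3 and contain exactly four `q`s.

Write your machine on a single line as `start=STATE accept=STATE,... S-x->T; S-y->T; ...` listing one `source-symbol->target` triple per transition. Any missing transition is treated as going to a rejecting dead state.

start=A; accept=P; A-p->B; A-q->C; B-p->D; B-q->E; C-p->E; C-q->F; D-p->A; D-q->G; E-p->G; E-q->H; F-p->H; F-q->I; G-p->C; G-q->J; H-p->J; H-q->K; I-p->K; I-q->L; J-p->F; J-q->M; K-p->M; K-q->N; L-p->N; L-q->O; M-p->I; M-q->P; N-p->P; N-q->O; O-p->O; O-q->O; P-p->L; P-q->O

Build one automaton per condition and run them in lockstep. The first has 3 states tracking the input length modulo 3; the second has 6 states tracking the count of `q`s, saturating at 5. A product state is a pair (one from each), accepting exactly when both do. Minimizing collapses redundant product states.
A 16-state machine:
       p  q 
>  A   B  C 
   B   D  E 
   C   E  F 
   D   A  G 
   E   G  H 
   F   H  I 
   G   C  J 
   H   J  K 
   I   K  L 
   J   F  M 
   K   M  N 
   L   N  O 
   M   I  P 
   N   P  O 
   O   O  O 
 * P   L  O 
(> = start, * = accepting)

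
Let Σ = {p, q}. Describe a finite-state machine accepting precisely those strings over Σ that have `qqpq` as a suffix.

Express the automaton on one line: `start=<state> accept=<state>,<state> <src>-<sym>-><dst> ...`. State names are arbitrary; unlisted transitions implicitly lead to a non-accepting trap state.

start=s0 accept=s4 s0-p->s0 s0-q->s1 s1-p->s0 s1-q->s2 s2-p->s3 s2-q->s2 s3-p->s0 s3-q->s4 s4-p->s0 s4-q->s2

Remember how much of `qqpq` the current input suffix matches. State s0 means no match yet; s1 means the last symbol is `q`; s2 means the last 2 symbols are `qq`; s3 means the last 3 symbols are `qqp`; s4 means the last 4 symbols are `qqpq`. Only s4 accepts. On a mismatch, fall back to the longest proper suffix that is still a prefix of `qqpq`.
A 5-state machine:
        p   q  
>  s0   s0  s1 
   s1   s0  s2 
   s2   s3  s2 
   s3   s0  s4 
 * s4   s0  s2 
(> = start, * = accepting)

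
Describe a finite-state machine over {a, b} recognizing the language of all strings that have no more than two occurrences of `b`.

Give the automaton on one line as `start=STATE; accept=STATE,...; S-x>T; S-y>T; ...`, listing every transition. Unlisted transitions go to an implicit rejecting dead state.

Only the number of `b`s matters, and only up to 3. Make a chain s0 → s1 → s2 → s3 advanced by each `b` (with s3 absorbing); every other symbol self-loops. The accepting set is {s0, s1, s2}.
4 states suffice.
        a   b  
>* s0   s0  s1 
 * s1   s1  s2 
 * s2   s2  s3 
   s3   s3  s3 
(> = start, * = accepting)

start=s0; accept=s0,s1,s2; s0-a>s0; s0-b>s1; s1-a>s1; s1-b>s2; s2-a>s2; s2-b>s3; s3-a>s3; s3-b>s3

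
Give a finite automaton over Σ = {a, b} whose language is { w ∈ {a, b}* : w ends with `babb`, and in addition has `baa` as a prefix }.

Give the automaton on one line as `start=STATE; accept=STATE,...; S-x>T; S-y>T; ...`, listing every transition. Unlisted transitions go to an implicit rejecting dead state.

Run two small machines in parallel and take their product. The first has 5 states tracking how much of the suffix `babb` has currently been matched; the second has 5 states tracking whether the input so far still matches the prefix `baa`. A product state is a pair (one from each), accepting exactly when both do.
          a    b  
>  s0     s1   s2 
   s1     s1   s3 
   s2     s4   s3 
   s3     s5   s3 
   s4     s6   s7 
   s5     s1   s7 
   s6     s6   s8 
   s7     s5   s9 
   s8    s10   s8 
   s9     s5   s3 
   s10    s6  s11 
   s11   s10  s12 
 * s12   s10   s8 
(> = start, * = accepting)

start=s0; accept=s12; s0-a>s1; s0-b>s2; s1-a>s1; s1-b>s3; s2-a>s4; s2-b>s3; s3-a>s5; s3-b>s3; s4-a>s6; s4-b>s7; s5-a>s1; s5-b>s7; s6-a>s6; s6-b>s8; s7-a>s5; s7-b>s9; s8-a>s10; s8-b>s8; s9-a>s5; s9-b>s3; s10-a>s6; s10-b>s11; s11-a>s10; s11-b>s12; s12-a>s10; s12-b>s8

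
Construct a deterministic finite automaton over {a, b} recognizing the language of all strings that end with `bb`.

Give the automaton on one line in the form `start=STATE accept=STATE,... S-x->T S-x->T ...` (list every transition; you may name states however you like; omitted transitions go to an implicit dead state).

Let each state record the length of the longest suffix of the input read so far that is also a prefix of `bb`. s1 means the last symbol is `b`; s2 means the last 2 symbols are `bb`. Accept only at s2, where the string currently ends in `bb`.
A 3-state machine:
        a   b  
>  s0   s0  s1 
   s1   s0  s2 
 * s2   s0  s2 
(> = start, * = accepting)

start=s0 accept=s2 s0-a->s0 s0-b->s1 s1-a->s0 s1-b->s2 s2-a->s0 s2-b->s2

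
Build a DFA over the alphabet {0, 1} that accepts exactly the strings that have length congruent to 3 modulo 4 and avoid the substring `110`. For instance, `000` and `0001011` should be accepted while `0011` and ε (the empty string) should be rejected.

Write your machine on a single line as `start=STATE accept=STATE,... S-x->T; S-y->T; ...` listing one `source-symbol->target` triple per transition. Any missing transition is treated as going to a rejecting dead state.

Handle the two conditions separately and then intersect. The first has 4 states tracking the input length modulo 4; the second has 4 states tracking partial matches of the forbidden pattern `110`. A product state is a pair (one from each), accepting exactly when both do. After merging equivalent states the machine shrinks.
13 states suffice.
          0    1  
>  s0     s1   s2 
   s1     s3   s4 
   s2     s3   s5 
   s3     s6   s7 
   s4     s6   s8 
   s5     s9   s8 
 * s6     s0  s10 
 * s7     s0  s11 
 * s8     s9  s11 
   s9     s9   s9 
   s10    s1  s12 
   s11    s9  s12 
   s12    s9   s5 
(> = start, * = accepting)

start=s0; accept=s6,s7,s8; s0-0->s1; s0-1->s2; s1-0->s3; s1-1->s4; s2-0->s3; s2-1->s5; s3-0->s6; s3-1->s7; s4-0->s6; s4-1->s8; s5-0->s9; s5-1->s8; s6-0->s0; s6-1->s10; s7-0->s0; s7-1->s11; s8-0->s9; s8-1->s11; s9-0->s9; s9-1->s9; s10-0->s1; s10-1->s12; s11-0->s9; s11-1->s12; s12-0->s9; s12-1->s5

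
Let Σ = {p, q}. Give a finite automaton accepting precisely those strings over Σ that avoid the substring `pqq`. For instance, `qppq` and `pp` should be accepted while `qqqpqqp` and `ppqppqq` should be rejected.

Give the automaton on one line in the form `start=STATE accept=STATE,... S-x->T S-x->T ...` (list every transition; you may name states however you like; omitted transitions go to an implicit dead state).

start=s0 accept=s0,s1,s2 s0-p->s1 s0-q->s0 s1-p->s1 s1-q->s2 s2-p->s1 s2-q->s3 s3-p->s3 s3-q->s3

This is the complement of 'contains `pqq`'. Use the same substring-matching states — s0 through s3 holding how much of `pqq` has just been matched — but flip the accepting set: everything except the trap s3 accepts.
4 states suffice.
        p   q  
>* s0   s1  s0 
 * s1   s1  s2 
 * s2   s1  s3 
   s3   s3  s3 
(> = start, * = accepting)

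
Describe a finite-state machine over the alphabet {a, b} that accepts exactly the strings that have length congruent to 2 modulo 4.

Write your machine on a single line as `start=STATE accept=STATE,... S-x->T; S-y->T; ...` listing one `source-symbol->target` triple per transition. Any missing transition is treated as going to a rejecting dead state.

Only the length mod 4 matters, so use a 4-cycle: from any state, every input symbol moves to the next state, wrapping S3 back to S0. Mark S2 accepting.
4 states suffice.
        a   b  
>  S0   S1  S1 
   S1   S2  S2 
 * S2   S3  S3 
   S3   S0  S0 
(> = start, * = accepting)

start=S0; accept=S2; S0-a->S1; S0-b->S1; S1-a->S2; S1-b->S2; S2-a->S3; S2-b->S3; S3-a->S0; S3-b->S0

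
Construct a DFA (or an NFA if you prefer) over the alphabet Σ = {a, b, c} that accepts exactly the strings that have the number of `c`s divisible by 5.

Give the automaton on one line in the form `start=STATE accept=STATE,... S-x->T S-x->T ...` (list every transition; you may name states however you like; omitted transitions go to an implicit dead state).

start=s0 accept=s0 s0-a->s0 s0-b->s0 s0-c->s1 s1-a->s1 s1-b->s1 s1-c->s2 s2-a->s2 s2-b->s2 s2-c->s3 s3-a->s3 s3-b->s3 s3-c->s4 s4-a->s4 s4-b->s4 s4-c->s0

Keep the running count of `c`s modulo 5: each `c` advances along the cycle s0 → s1 → s2 → s3 → s4 → s0 while other symbols loop. Accept at s0.
With 5 states:
        a   b   c  
>* s0   s0  s0  s1 
   s1   s1  s1  s2 
   s2   s2  s2  s3 
   s3   s3  s3  s4 
   s4   s4  s4  s0 
(> = start, * = accepting)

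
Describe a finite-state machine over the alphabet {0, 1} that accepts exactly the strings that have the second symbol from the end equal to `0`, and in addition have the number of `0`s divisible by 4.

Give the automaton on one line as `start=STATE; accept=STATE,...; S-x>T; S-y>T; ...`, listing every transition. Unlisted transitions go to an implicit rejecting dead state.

Handle the two conditions separately and then intersect. One (7 states) tracks the last 2 symbols read; the other (4 states) tracks the count of `0`s modulo 4. Each combined state is a pair, one component from each; accept when both components accept. After merging equivalent states the machine shrinks.
        0   1  
>  q0   q1  q0 
   q1   q2  q1 
   q2   q3  q2 
   q3   q4  q5 
 * q4   q1  q6 
   q5   q7  q5 
 * q6   q1  q0 
   q7   q1  q6 
(> = start, * = accepting)

start=q0; accept=q4,q6; q0-0>q1; q0-1>q0; q1-0>q2; q1-1>q1; q2-0>q3; q2-1>q2; q3-0>q4; q3-1>q5; q4-0>q1; q4-1>q6; q5-0>q7; q5-1>q5; q6-0>q1; q6-1>q0; q7-0>q1; q7-1>q6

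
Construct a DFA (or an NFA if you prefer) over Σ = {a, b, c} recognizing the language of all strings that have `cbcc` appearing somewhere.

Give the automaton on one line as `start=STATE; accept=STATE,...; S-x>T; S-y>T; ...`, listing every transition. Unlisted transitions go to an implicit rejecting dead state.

Track how much of `cbcc` has been matched so far: state s0 is no progress, s4 is the absorbing accept state reached once `cbcc` has occurred. Intermediate states record partial matches; on a mismatch, fall back to the longest reusable overlap.
5 states suffice.
        a   b   c  
>  s0   s0  s0  s1 
   s1   s0  s2  s1 
   s2   s0  s0  s3 
   s3   s0  s2  s4 
 * s4   s4  s4  s4 
(> = start, * = accepting)

start=s0; accept=s4; s0-a>s0; s0-b>s0; s0-c>s1; s1-a>s0; s1-b>s2; s1-c>s1; s2-a>s0; s2-b>s0; s2-c>s3; s3-a>s0; s3-b>s2; s3-c>s4; s4-a>s4; s4-b>s4; s4-c>s4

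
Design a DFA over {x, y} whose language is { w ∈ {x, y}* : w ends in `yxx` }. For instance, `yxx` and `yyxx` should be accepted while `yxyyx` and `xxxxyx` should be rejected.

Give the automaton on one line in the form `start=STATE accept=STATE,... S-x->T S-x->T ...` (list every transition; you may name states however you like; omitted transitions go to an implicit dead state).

Remember how much of `yxx` the current input suffix matches. State q0 means no match yet; q1 means the last symbol is `y`; q2 means the last 2 symbols are `yx`; q3 means the last 3 symbols are `yxx`. Only q3 accepts. On a mismatch, fall back to the longest proper suffix that is still a prefix of `yxx`.
With 4 states:
        x   y  
>  q0   q0  q1 
   q1   q2  q1 
   q2   q3  q1 
 * q3   q0  q1 
(> = start, * = accepting)

start=q0 accept=q3 q0-x->q0 q0-y->q1 q1-x->q2 q1-y->q1 q2-x->q3 q2-y->q1 q3-x->q0 q3-y->q1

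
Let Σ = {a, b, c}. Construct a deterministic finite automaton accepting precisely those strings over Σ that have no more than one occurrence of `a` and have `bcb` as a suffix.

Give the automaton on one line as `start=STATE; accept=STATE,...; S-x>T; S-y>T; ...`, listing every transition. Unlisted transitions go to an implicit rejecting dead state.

Handle the two conditions separately and then intersect. The first has 3 states tracking the count of `a`s, saturating at 2; the second has 4 states tracking how much of the suffix `bcb` has currently been matched. A product state is a pair (one from each), accepting exactly when both do.
12 states suffice.
          a    b    c  
>  q0     q1   q2   q0 
   q1     q3   q4   q1 
   q2     q1   q2   q5 
   q3     q3   q6   q3 
   q4     q3   q4   q7 
   q5     q1   q8   q0 
   q6     q3   q6   q9 
   q7     q3  q10   q1 
 * q8     q1   q2   q5 
   q9     q3  q11   q3 
 * q10    q3   q4   q7 
   q11    q3   q6   q9 
(> = start, * = accepting)

start=q0; accept=q8,q10; q0-a>q1; q0-b>q2; q0-c>q0; q1-a>q3; q1-b>q4; q1-c>q1; q2-a>q1; q2-b>q2; q2-c>q5; q3-a>q3; q3-b>q6; q3-c>q3; q4-a>q3; q4-b>q4; q4-c>q7; q5-a>q1; q5-b>q8; q5-c>q0; q6-a>q3; q6-b>q6; q6-c>q9; q7-a>q3; q7-b>q10; q7-c>q1; q8-a>q1; q8-b>q2; q8-c>q5; q9-a>q3; q9-b>q11; q9-c>q3; q10-a>q3; q10-b>q4; q10-c>q7; q11-a>q3; q11-b>q6; q11-c>q9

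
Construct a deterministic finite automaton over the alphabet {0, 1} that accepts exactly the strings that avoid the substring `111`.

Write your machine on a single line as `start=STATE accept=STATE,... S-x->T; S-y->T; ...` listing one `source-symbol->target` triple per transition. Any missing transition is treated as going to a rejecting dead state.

This is the complement of 'contains `111`'. Use the same substring-matching states — A through D holding how much of `111` has just been matched — but flip the accepting set: everything except the trap D accepts.
With 4 states:
       0  1 
>* A   A  B 
 * B   A  C 
 * C   A  D 
   D   D  D 
(> = start, * = accepting)

start=A; accept=A,B,C; A-0->A; A-1->B; B-0->A; B-1->C; C-0->A; C-1->D; D-0->D; D-1->D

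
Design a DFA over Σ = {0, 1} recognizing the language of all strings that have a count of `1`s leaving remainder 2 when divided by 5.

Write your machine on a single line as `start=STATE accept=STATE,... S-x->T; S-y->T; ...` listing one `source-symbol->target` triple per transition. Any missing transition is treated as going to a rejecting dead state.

start=q0; accept=q2; q0-0->q0; q0-1->q1; q1-0->q1; q1-1->q2; q2-0->q2; q2-1->q3; q3-0->q3; q3-1->q4; q4-0->q4; q4-1->q0

Keep the running count of `1`s modulo 5: each `1` advances along the cycle q0 → q1 → q2 → q3 → q4 → q0 while other symbols loop. Accept at q2.
        0   1  
>  q0   q0  q1 
   q1   q1  q2 
 * q2   q2  q3 
   q3   q3  q4 
   q4   q4  q0 
(> = start, * = accepting)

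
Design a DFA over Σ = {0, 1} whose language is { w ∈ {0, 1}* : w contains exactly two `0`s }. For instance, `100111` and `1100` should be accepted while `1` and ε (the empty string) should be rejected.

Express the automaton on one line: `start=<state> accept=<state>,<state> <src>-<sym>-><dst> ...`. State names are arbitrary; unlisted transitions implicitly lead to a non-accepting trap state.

Count `0`s, saturating at 3: states q0 through q2 mean 0 through 2 `0`s seen; q3 means more than 2. Each `0` increments (capped at q3); other symbols loop. Accept from {q2}.
With 4 states:
        0   1  
>  q0   q1  q0 
   q1   q2  q1 
 * q2   q3  q2 
   q3   q3  q3 
(> = start, * = accepting)

start=q0 accept=q2 q0-0->q1 q0-1->q0 q1-0->q2 q1-1->q1 q2-0->q3 q2-1->q2 q3-0->q3 q3-1->q3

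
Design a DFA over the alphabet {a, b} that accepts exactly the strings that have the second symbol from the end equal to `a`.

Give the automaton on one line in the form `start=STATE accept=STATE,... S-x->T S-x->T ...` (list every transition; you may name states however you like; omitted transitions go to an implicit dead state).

start=S0 accept=S3,S4 S0-a->S1 S0-b->S2 S1-a->S3 S1-b->S4 S2-a->S5 S2-b->S6 S3-a->S3 S3-b->S4 S4-a->S5 S4-b->S6 S5-a->S3 S5-b->S4 S6-a->S5 S6-b->S6

A DFA must remember the last 2 symbols (since which symbol is second-to-last isn't known until the input ends). Use one state per possible window of the last ≤2 symbols; accept from those whose window starts with `a`.
A 7-state machine:
        a   b  
>  S0   S1  S2 
   S1   S3  S4 
   S2   S5  S6 
 * S3   S3  S4 
 * S4   S5  S6 
   S5   S3  S4 
   S6   S5  S6 
(> = start, * = accepting)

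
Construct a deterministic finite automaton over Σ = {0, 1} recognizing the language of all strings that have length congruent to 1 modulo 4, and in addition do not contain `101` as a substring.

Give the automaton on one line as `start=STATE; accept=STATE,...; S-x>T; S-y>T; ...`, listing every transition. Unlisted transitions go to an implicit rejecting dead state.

Build one automaton per condition and run them in lockstep. The first has 4 states tracking the input length modulo 4; the second has 4 states tracking partial matches of the forbidden pattern `101`. A product state is a pair (one from each), accepting exactly when both do.
16 states suffice.
          0    1  
>  q0     q1   q2 
 * q1     q3   q4 
 * q2     q5   q4 
   q3     q6   q7 
   q4     q8   q7 
   q5     q6   q9 
   q6     q0  q10 
   q7    q11  q10 
   q8     q0  q12 
   q9    q12  q12 
   q10   q13   q2 
   q11    q1  q14 
   q12   q14  q14 
 * q13    q3  q15 
   q14   q15  q15 
   q15    q9   q9 
(> = start, * = accepting)

start=q0; accept=q1,q2,q13; q0-0>q1; q0-1>q2; q1-0>q3; q1-1>q4; q2-0>q5; q2-1>q4; q3-0>q6; q3-1>q7; q4-0>q8; q4-1>q7; q5-0>q6; q5-1>q9; q6-0>q0; q6-1>q10; q7-0>q11; q7-1>q10; q8-0>q0; q8-1>q12; q9-0>q12; q9-1>q12; q10-0>q13; q10-1>q2; q11-0>q1; q11-1>q14; q12-0>q14; q12-1>q14; q13-0>q3; q13-1>q15; q14-0>q15; q14-1>q15; q15-0>q9; q15-1>q9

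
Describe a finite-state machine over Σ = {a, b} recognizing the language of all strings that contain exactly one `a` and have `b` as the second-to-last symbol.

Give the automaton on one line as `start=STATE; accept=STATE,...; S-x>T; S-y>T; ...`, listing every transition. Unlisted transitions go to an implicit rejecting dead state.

Run two small machines in parallel and take their product. The first has 3 states tracking the count of `a`s, saturating at 2; the second has 7 states tracking the last 2 symbols read. A product state is a pair (one from each), accepting exactly when both do. Equivalent product states are then merged.
With 7 states:
        a   b  
>  q0   q1  q2 
   q1   q3  q4 
   q2   q5  q2 
   q3   q3  q3 
   q4   q3  q6 
 * q5   q3  q4 
 * q6   q3  q6 
(> = start, * = accepting)

start=q0; accept=q5,q6; q0-a>q1; q0-b>q2; q1-a>q3; q1-b>q4; q2-a>q5; q2-b>q2; q3-a>q3; q3-b>q3; q4-a>q3; q4-b>q6; q5-a>q3; q5-b>q4; q6-a>q3; q6-b>q6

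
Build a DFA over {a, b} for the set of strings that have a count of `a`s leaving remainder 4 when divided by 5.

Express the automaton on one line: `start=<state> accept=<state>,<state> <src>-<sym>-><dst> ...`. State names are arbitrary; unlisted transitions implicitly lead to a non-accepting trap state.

Keep the running count of `a`s modulo 5: each `a` advances along the cycle S0 → S1 → S2 → S3 → S4 → S0 while other symbols loop. Accept at S4.
With 5 states:
        a   b  
>  S0   S1  S0 
   S1   S2  S1 
   S2   S3  S2 
   S3   S4  S3 
 * S4   S0  S4 
(> = start, * = accepting)

start=S0 accept=S4 S0-a->S1 S0-b->S0 S1-a->S2 S1-b->S1 S2-a->S3 S2-b->S2 S3-a->S4 S3-b->S3 S4-a->S0 S4-b->S4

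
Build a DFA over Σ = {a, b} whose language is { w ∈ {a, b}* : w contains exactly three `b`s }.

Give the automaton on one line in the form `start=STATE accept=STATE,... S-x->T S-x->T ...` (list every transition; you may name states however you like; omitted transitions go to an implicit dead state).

Only the number of `b`s matters, and only up to 4. Make a chain S0 → S1 → S2 → S3 → S4 advanced by each `b` (with S4 absorbing); every other symbol self-loops. The accepting set is {S3}.
A 5-state machine:
        a   b  
>  S0   S0  S1 
   S1   S1  S2 
   S2   S2  S3 
 * S3   S3  S4 
   S4   S4  S4 
(> = start, * = accepting)

start=S0 accept=S3 S0-a->S0 S0-b->S1 S1-a->S1 S1-b->S2 S2-a->S2 S2-b->S3 S3-a->S3 S3-b->S4 S4-a->S4 S4-b->S4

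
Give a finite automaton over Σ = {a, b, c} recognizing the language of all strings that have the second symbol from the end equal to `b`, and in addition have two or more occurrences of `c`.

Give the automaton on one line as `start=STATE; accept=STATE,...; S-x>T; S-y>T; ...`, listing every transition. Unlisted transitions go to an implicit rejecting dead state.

Build one automaton per condition and run them in lockstep. The first has 13 states tracking the last 2 symbols read; the second has 4 states tracking the count of `c`s, saturating at 3. A product state is a pair (one from each), accepting exactly when both do. After merging equivalent states the machine shrinks.
A 7-state machine:
        a   b   c  
>  q0   q0  q0  q1 
   q1   q1  q2  q3 
   q2   q1  q2  q4 
   q3   q3  q5  q3 
 * q4   q3  q5  q3 
   q5   q4  q6  q4 
 * q6   q4  q6  q4 
(> = start, * = accepting)

start=q0; accept=q4,q6; q0-a>q0; q0-b>q0; q0-c>q1; q1-a>q1; q1-b>q2; q1-c>q3; q2-a>q1; q2-b>q2; q2-c>q4; q3-a>q3; q3-b>q5; q3-c>q3; q4-a>q3; q4-b>q5; q4-c>q3; q5-a>q4; q5-b>q6; q5-c>q4; q6-a>q4; q6-b>q6; q6-c>q4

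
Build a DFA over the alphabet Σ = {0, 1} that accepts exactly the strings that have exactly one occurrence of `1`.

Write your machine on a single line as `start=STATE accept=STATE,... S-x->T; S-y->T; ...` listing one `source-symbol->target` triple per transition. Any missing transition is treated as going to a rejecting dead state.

start=s0; accept=s1; s0-0->s0; s0-1->s1; s1-0->s1; s1-1->s2; s2-0->s2; s2-1->s2

Only the number of `1`s matters, and only up to 2. Make a chain s0 → s1 → s2 advanced by each `1` (with s2 absorbing); every other symbol self-loops. The accepting set is {s1}.
A 3-state machine:
        0   1  
>  s0   s0  s1 
 * s1   s1  s2 
   s2   s2  s2 
(> = start, * = accepting)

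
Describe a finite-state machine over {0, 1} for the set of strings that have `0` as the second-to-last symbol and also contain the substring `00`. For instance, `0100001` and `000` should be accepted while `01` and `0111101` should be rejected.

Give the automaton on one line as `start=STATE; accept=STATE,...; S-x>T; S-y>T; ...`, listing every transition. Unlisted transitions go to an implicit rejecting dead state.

start=S0; accept=S3,S7; S0-0>S1; S0-1>S2; S1-0>S3; S1-1>S4; S2-0>S5; S2-1>S6; S3-0>S3; S3-1>S7; S4-0>S5; S4-1>S6; S5-0>S3; S5-1>S4; S6-0>S5; S6-1>S6; S7-0>S8; S7-1>S9; S8-0>S3; S8-1>S7; S9-0>S8; S9-1>S9

Handle the two conditions separately and then intersect. The first has 7 states tracking the last 2 symbols read; the second has 3 states tracking whether and how much of `00` has been seen. A product state is a pair (one from each), accepting exactly when both do.
A 10-state machine:
        0   1  
>  S0   S1  S2 
   S1   S3  S4 
   S2   S5  S6 
 * S3   S3  S7 
   S4   S5  S6 
   S5   S3  S4 
   S6   S5  S6 
 * S7   S8  S9 
   S8   S3  S7 
   S9   S8  S9 
(> = start, * = accepting)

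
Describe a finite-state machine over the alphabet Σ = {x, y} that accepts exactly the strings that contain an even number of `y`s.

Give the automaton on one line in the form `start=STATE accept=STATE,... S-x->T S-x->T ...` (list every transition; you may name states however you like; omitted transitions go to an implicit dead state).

start=q0 accept=q0 q0-x->q0 q0-y->q1 q1-x->q1 q1-y->q0

Keep the running count of `y`s modulo 2: each `y` advances along the cycle q0 → q1 → q0 while other symbols loop. Accept at q0.
A 2-state machine:
        x   y  
>* q0   q0  q1 
   q1   q1  q0 
(> = start, * = accepting)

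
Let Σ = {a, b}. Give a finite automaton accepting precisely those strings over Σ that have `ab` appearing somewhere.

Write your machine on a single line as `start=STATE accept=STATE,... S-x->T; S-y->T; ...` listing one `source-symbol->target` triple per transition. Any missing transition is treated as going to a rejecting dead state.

start=S0; accept=S2; S0-a->S1; S0-b->S0; S1-a->S1; S1-b->S2; S2-a->S2; S2-b->S2

Track how much of `ab` has been matched so far: state S0 is no progress, S2 is the absorbing accept state reached once `ab` has occurred. Intermediate states record partial matches; on a mismatch, fall back to the longest reusable overlap.
        a   b  
>  S0   S1  S0 
   S1   S1  S2 
 * S2   S2  S2 
(> = start, * = accepting)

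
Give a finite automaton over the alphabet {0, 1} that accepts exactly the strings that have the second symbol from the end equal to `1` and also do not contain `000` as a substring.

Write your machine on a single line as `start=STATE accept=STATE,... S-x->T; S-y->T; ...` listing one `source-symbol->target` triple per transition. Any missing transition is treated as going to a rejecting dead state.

start=S0; accept=S4,S5; S0-0->S1; S0-1->S2; S1-0->S3; S1-1->S2; S2-0->S4; S2-1->S5; S3-0->S6; S3-1->S2; S4-0->S3; S4-1->S2; S5-0->S4; S5-1->S5; S6-0->S6; S6-1->S6

Handle the two conditions separately and then intersect. One (7 states) tracks the last 2 symbols read; the other (4 states) tracks partial matches of the forbidden pattern `000`. Each combined state is a pair, one component from each; accept when both components accept. After merging equivalent states the machine shrinks.
With 7 states:
        0   1  
>  S0   S1  S2 
   S1   S3  S2 
   S2   S4  S5 
   S3   S6  S2 
 * S4   S3  S2 
 * S5   S4  S5 
   S6   S6  S6 
(> = start, * = accepting)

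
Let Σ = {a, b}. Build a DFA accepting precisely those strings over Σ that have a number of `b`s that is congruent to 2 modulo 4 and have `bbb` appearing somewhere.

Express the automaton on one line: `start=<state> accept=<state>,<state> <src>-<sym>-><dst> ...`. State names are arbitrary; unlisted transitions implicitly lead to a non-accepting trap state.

start=s0 accept=s14 s0-a->s0 s0-b->s1 s1-a->s2 s1-b->s3 s2-a->s2 s2-b->s4 s3-a->s5 s3-b->s6 s4-a->s5 s4-b->s7 s5-a->s5 s5-b->s8 s6-a->s6 s6-b->s9 s7-a->s10 s7-b->s9 s8-a->s10 s8-b->s11 s9-a->s9 s9-b->s12 s10-a->s10 s10-b->s13 s11-a->s0 s11-b->s12 s12-a->s12 s12-b->s14 s13-a->s0 s13-b->s15 s14-a->s14 s14-b->s6 s15-a->s2 s15-b->s14

Build one automaton per condition and run them in lockstep. The first has 4 states tracking the count of `b`s modulo 4; the second has 4 states tracking whether and how much of `bbb` has been seen. A product state is a pair (one from each), accepting exactly when both do.
16 states suffice.
          a    b  
>  s0     s0   s1 
   s1     s2   s3 
   s2     s2   s4 
   s3     s5   s6 
   s4     s5   s7 
   s5     s5   s8 
   s6     s6   s9 
   s7    s10   s9 
   s8    s10  s11 
   s9     s9  s12 
   s10   s10  s13 
   s11    s0  s12 
   s12   s12  s14 
   s13    s0  s15 
 * s14   s14   s6 
   s15    s2  s14 
(> = start, * = accepting)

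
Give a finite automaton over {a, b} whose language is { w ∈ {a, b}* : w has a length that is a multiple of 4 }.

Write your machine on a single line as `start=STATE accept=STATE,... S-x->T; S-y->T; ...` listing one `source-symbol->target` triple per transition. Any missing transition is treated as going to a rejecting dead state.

Count input length modulo 4: every symbol advances one step around the cycle s0 → s1 → s2 → s3 → s0. Accept at s0.
4 states suffice.
        a   b  
>* s0   s1  s1 
   s1   s2  s2 
   s2   s3  s3 
   s3   s0  s0 
(> = start, * = accepting)

start=s0; accept=s0; s0-a->s1; s0-b->s1; s1-a->s2; s1-b->s2; s2-a->s3; s2-b->s3; s3-a->s0; s3-b->s0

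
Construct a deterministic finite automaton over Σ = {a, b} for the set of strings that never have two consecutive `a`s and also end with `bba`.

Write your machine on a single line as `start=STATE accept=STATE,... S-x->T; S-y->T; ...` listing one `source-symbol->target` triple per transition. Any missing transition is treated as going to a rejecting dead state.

start=q0; accept=q5; q0-a->q1; q0-b->q2; q1-a->q3; q1-b->q2; q2-a->q1; q2-b->q4; q3-a->q3; q3-b->q3; q4-a->q5; q4-b->q4; q5-a->q3; q5-b->q2

Build one automaton per condition and run them in lockstep. One (3 states) tracks partial matches of the forbidden pattern `aa`; the other (4 states) tracks how much of the suffix `bba` has currently been matched. Each combined state is a pair, one component from each; accept when both components accept. Equivalent product states are then merged.
A 6-state machine:
        a   b  
>  q0   q1  q2 
   q1   q3  q2 
   q2   q1  q4 
   q3   q3  q3 
   q4   q5  q4 
 * q5   q3  q2 
(> = start, * = accepting)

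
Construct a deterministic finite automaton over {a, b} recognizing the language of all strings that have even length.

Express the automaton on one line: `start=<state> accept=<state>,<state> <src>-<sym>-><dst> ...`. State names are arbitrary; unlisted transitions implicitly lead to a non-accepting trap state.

Only the length mod 2 matters, so use a 2-cycle: from any state, every input symbol moves to the next state, wrapping s1 back to s0. Mark s0 accepting.
A 2-state machine:
        a   b  
>* s0   s1  s1 
   s1   s0  s0 
(> = start, * = accepting)

start=s0 accept=s0 s0-a->s1 s0-b->s1 s1-a->s0 s1-b->s0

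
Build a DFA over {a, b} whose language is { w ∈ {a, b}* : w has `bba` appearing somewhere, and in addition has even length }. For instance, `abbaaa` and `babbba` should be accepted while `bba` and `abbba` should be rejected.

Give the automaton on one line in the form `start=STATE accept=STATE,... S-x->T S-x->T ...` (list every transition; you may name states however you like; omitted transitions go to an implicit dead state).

start=s0 accept=s7 s0-a->s1 s0-b->s2 s1-a->s0 s1-b->s3 s2-a->s0 s2-b->s4 s3-a->s1 s3-b->s5 s4-a->s6 s4-b->s5 s5-a->s7 s5-b->s4 s6-a->s7 s6-b->s7 s7-a->s6 s7-b->s6

Handle the two conditions separately and then intersect. One (4 states) tracks whether and how much of `bba` has been seen; the other (2 states) tracks the input length modulo 2. Each combined state is a pair, one component from each; accept when both components accept.
8 states suffice.
        a   b  
>  s0   s1  s2 
   s1   s0  s3 
   s2   s0  s4 
   s3   s1  s5 
   s4   s6  s5 
   s5   s7  s4 
   s6   s7  s7 
 * s7   s6  s6 
(> = start, * = accepting)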